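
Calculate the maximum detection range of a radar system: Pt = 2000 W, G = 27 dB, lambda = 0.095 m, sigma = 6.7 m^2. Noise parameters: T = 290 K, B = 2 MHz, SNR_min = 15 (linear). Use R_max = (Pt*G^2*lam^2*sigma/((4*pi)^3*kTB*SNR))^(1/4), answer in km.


G_lin = 10^(27/10) = 501.187234
R^4 = 2000 * 501.187234^2 * 0.095^2 * 6.7 / ((4*pi)^3 * 1.38e-23 * 290 * 2000000.0 * 15)
R^4 = 1.27504e17 m^4
R_max = (1.27504e17)^(1/4) = 18896.5 m = 18.9 km

18.9 km


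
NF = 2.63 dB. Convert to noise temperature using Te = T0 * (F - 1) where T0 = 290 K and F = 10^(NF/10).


NF_lin = 10^(2.63/10) = 1.832314
Te = 290 * (1.832314 - 1) = 241.4 K

241.4 K


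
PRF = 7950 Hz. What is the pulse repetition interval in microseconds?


PRI = 1/7950 = 0.0001257862 s = 125.8 us

125.8 us


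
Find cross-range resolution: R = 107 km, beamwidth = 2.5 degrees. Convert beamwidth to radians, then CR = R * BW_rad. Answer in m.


BW_rad = 0.043633231
CR = 107000 * 0.043633231 = 4668.8 m

4668.8 m


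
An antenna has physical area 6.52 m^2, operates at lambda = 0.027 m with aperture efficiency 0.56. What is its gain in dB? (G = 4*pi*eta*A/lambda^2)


G_linear = 4*pi*0.56*6.52/0.027^2 = 62938.73
G_dB = 10*log10(62938.73) = 48.0 dB

48.0 dB


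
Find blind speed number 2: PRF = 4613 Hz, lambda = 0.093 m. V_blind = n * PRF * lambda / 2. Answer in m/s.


V_blind = 2 * 4613 * 0.093 / 2 = 429.0 m/s

429.0 m/s


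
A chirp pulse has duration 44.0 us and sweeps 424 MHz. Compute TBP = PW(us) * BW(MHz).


TBP = 44.0 * 424 = 18656.0

18656.0


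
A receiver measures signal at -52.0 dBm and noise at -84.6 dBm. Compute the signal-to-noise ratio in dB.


SNR = -52.0 - (-84.6) = 32.6 dB

32.6 dB


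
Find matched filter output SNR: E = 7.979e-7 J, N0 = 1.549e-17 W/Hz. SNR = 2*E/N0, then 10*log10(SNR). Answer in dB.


SNR_lin = 2 * 7.979e-7 / 1.549e-17 = 1.03e11
SNR_dB = 10*log10(1.03e11) = 110.1 dB

110.1 dB


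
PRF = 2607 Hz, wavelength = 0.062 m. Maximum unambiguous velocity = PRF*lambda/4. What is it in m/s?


V_ua = 2607 * 0.062 / 4 = 40.4 m/s

40.4 m/s


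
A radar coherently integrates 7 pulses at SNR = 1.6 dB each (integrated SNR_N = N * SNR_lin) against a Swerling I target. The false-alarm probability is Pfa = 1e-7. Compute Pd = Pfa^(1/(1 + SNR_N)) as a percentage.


SNR_lin = 10^(1.6/10) = 1.44544
SNR_N = 7 * 1.44544 = 10.11808
1/(1 + SNR_N) = 1/11.11808 = 0.0899436
Pd = (1e-7)^0.0899436 = 0.23464
Pd = 23.5%

23.5%


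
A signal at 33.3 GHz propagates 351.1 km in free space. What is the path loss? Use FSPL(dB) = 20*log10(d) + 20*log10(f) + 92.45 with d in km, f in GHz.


20*log10(351.1) = 50.91
20*log10(33.3) = 30.45
FSPL = 173.8 dB

173.8 dB


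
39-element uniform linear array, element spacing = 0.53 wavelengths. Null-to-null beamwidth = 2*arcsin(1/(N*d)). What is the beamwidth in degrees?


1/(N*d) = 1/(39*0.53) = 0.048379
BW = 2*arcsin(0.048379) = 5.5 degrees

5.5 degrees


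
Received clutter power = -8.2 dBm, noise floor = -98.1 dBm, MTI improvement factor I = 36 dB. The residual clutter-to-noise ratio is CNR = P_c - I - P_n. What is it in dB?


CNR = -8.2 - 36 - (-98.1) = 53.9 dB

53.9 dB


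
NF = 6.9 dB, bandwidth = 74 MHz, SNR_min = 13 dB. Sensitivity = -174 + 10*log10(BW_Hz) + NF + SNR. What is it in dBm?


10*log10(74000000.0) = 78.69
S = -174 + 78.69 + 6.9 + 13 = -75.4 dBm

-75.4 dBm


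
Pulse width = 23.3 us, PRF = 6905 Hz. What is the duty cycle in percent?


DC = 23.3e-6 * 6905 * 100 = 16.09%

16.09%


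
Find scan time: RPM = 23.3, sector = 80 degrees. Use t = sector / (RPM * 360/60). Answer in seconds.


t = 80 / (23.3 * 360) * 60 = 0.57 s

0.57 s


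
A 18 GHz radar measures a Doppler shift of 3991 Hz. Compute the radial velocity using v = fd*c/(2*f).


v = 3991 * 3e8 / (2 * 18000000000.0) = 33.3 m/s

33.3 m/s


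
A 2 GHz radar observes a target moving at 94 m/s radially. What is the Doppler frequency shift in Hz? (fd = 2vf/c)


fd = 2 * 94 * 2000000000.0 / 3e8 = 1253.3 Hz

1253.3 Hz


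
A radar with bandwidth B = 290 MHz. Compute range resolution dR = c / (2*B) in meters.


dR = 3e8 / (2 * 290000000.0) = 0.52 m

0.52 m


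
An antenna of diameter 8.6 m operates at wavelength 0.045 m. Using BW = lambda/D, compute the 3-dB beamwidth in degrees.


BW_rad = 0.045 / 8.6 = 0.005233
BW_deg = 0.3 degrees

0.3 degrees


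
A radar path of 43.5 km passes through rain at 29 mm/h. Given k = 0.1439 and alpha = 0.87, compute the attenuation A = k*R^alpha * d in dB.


gamma = 0.1439 * 29^0.87 = 2.693687 dB/km
A = 2.693687 * 43.5 = 117.18 dB

117.18 dB


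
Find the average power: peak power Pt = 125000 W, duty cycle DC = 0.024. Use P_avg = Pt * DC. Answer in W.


P_avg = 125000 * 0.024 = 3000.0 W

3000.0 W


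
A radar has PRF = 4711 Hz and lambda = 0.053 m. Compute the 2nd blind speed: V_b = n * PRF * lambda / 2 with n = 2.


V_blind = 2 * 4711 * 0.053 / 2 = 249.7 m/s

249.7 m/s


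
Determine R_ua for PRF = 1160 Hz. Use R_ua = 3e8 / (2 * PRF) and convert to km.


R_ua = 3e8 / (2 * 1160) = 129310.3 m = 129.3 km

129.3 km


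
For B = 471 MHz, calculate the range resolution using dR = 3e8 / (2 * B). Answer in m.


dR = 3e8 / (2 * 471000000.0) = 0.32 m

0.32 m


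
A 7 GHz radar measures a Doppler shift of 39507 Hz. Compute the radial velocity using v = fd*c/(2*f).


v = 39507 * 3e8 / (2 * 7000000000.0) = 846.6 m/s

846.6 m/s


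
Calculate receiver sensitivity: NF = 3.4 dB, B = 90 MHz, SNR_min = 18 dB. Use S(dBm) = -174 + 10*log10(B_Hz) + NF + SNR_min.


10*log10(90000000.0) = 79.54
S = -174 + 79.54 + 3.4 + 18 = -73.1 dBm

-73.1 dBm


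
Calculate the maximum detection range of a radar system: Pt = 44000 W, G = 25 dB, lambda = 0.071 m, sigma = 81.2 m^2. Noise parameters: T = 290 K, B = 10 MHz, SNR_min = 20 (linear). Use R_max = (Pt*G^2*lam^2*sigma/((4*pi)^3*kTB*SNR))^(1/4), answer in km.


G_lin = 10^(25/10) = 316.227766
R^4 = 44000 * 316.227766^2 * 0.071^2 * 81.2 / ((4*pi)^3 * 1.38e-23 * 290 * 10000000.0 * 20)
R^4 = 1.13394e18 m^4
R_max = (1.13394e18)^(1/4) = 32632.3 m = 32.6 km

32.6 km


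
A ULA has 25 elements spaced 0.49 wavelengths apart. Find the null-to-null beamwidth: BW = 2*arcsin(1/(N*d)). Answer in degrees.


1/(N*d) = 1/(25*0.49) = 0.081633
BW = 2*arcsin(0.081633) = 9.4 degrees

9.4 degrees


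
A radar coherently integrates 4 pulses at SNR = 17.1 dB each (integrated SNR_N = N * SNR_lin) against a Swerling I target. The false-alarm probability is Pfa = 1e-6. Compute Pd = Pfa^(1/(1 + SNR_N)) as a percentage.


SNR_lin = 10^(17.1/10) = 51.28614
SNR_N = 4 * 51.28614 = 205.14456
1/(1 + SNR_N) = 1/206.14456 = 0.004851
Pd = (1e-6)^0.004851 = 0.93518
Pd = 93.5%

93.5%


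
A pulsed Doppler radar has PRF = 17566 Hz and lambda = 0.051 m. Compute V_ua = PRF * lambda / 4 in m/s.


V_ua = 17566 * 0.051 / 4 = 224.0 m/s

224.0 m/s


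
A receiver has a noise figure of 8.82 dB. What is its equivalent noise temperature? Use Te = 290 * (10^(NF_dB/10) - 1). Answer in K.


NF_lin = 10^(8.82/10) = 7.62079
Te = 290 * (7.62079 - 1) = 1920.0 K

1920.0 K


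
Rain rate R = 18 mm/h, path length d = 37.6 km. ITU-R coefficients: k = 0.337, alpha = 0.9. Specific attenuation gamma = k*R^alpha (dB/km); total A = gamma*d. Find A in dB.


gamma = 0.337 * 18^0.9 = 4.543339 dB/km
A = 4.543339 * 37.6 = 170.83 dB

170.83 dB


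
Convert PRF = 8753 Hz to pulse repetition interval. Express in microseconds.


PRI = 1/8753 = 0.0001142465 s = 114.2 us

114.2 us


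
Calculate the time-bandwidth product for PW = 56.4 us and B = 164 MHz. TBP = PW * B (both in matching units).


TBP = 56.4 * 164 = 9249.6

9249.6


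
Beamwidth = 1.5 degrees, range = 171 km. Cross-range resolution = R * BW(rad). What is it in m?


BW_rad = 0.026179939
CR = 171000 * 0.026179939 = 4476.8 m

4476.8 m


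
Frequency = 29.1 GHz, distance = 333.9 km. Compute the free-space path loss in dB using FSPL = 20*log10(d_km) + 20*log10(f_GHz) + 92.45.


20*log10(333.9) = 50.47
20*log10(29.1) = 29.28
FSPL = 172.2 dB

172.2 dB


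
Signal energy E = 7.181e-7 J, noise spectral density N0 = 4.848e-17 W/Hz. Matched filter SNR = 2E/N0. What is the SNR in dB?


SNR_lin = 2 * 7.181e-7 / 4.848e-17 = 2.962e10
SNR_dB = 10*log10(2.962e10) = 104.7 dB

104.7 dB


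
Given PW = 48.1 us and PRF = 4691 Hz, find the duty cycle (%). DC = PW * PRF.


DC = 48.1e-6 * 4691 * 100 = 22.56%

22.56%


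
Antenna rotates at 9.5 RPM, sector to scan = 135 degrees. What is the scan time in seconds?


t = 135 / (9.5 * 360) * 60 = 2.37 s

2.37 s


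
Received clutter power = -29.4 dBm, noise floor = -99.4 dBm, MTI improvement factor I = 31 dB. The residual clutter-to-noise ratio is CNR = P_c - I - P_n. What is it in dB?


CNR = -29.4 - 31 - (-99.4) = 39.0 dB

39.0 dB


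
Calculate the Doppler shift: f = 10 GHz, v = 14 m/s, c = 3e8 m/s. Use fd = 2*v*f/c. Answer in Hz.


fd = 2 * 14 * 10000000000.0 / 3e8 = 933.3 Hz

933.3 Hz


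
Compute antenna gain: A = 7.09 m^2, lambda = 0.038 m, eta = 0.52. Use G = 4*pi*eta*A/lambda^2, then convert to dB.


G_linear = 4*pi*0.52*7.09/0.038^2 = 32084.28
G_dB = 10*log10(32084.28) = 45.1 dB

45.1 dB


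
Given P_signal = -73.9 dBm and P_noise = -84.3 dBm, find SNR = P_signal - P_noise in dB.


SNR = -73.9 - (-84.3) = 10.4 dB

10.4 dB


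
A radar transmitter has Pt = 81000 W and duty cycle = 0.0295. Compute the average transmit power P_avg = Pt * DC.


P_avg = 81000 * 0.0295 = 2389.5 W

2389.5 W


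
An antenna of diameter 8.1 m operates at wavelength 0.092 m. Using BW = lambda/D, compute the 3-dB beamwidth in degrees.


BW_rad = 0.092 / 8.1 = 0.011358
BW_deg = 0.65 degrees

0.65 degrees


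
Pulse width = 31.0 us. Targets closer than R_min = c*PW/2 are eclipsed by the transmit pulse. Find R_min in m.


R_min = 3e8 * 31.0e-6 / 2 = 4650.0 m

4650.0 m


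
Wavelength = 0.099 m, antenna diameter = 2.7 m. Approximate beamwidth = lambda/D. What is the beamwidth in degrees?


BW_rad = 0.099 / 2.7 = 0.036667
BW_deg = 2.1 degrees

2.1 degrees


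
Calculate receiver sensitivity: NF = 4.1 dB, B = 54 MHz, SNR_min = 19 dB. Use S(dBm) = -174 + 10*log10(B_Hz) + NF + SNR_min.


10*log10(54000000.0) = 77.32
S = -174 + 77.32 + 4.1 + 19 = -73.6 dBm

-73.6 dBm


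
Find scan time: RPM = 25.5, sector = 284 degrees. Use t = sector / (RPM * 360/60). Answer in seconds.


t = 284 / (25.5 * 360) * 60 = 1.86 s

1.86 s


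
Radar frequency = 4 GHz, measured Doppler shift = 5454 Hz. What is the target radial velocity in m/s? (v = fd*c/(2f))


v = 5454 * 3e8 / (2 * 4000000000.0) = 204.5 m/s

204.5 m/s


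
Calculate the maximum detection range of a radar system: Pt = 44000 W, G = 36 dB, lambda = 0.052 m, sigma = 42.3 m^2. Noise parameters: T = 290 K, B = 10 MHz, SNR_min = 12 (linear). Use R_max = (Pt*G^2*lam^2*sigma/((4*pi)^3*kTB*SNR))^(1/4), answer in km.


G_lin = 10^(36/10) = 3981.071706
R^4 = 44000 * 3981.071706^2 * 0.052^2 * 42.3 / ((4*pi)^3 * 1.38e-23 * 290 * 10000000.0 * 12)
R^4 = 8.36974e19 m^4
R_max = (8.36974e19)^(1/4) = 95648.5 m = 95.6 km

95.6 km


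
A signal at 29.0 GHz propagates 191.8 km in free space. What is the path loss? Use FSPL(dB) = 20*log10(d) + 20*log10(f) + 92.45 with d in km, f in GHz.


20*log10(191.8) = 45.66
20*log10(29.0) = 29.25
FSPL = 167.4 dB

167.4 dB


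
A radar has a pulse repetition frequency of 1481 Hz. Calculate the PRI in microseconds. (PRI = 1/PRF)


PRI = 1/1481 = 0.0006752194 s = 675.2 us

675.2 us


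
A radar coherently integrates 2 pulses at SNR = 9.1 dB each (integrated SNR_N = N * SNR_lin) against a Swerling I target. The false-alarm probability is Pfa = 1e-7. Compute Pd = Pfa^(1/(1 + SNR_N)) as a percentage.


SNR_lin = 10^(9.1/10) = 8.12831
SNR_N = 2 * 8.12831 = 16.25662
1/(1 + SNR_N) = 1/17.25662 = 0.0579488
Pd = (1e-7)^0.0579488 = 0.39297
Pd = 39.3%

39.3%


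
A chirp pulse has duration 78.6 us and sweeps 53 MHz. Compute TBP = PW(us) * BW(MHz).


TBP = 78.6 * 53 = 4165.8

4165.8


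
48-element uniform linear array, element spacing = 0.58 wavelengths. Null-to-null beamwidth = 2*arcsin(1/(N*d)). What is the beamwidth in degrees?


1/(N*d) = 1/(48*0.58) = 0.03592
BW = 2*arcsin(0.03592) = 4.1 degrees

4.1 degrees


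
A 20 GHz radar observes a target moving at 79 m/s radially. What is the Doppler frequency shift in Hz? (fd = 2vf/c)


fd = 2 * 79 * 20000000000.0 / 3e8 = 10533.3 Hz

10533.3 Hz


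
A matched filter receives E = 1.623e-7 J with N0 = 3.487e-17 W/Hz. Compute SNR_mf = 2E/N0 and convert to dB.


SNR_lin = 2 * 1.623e-7 / 3.487e-17 = 9.309e9
SNR_dB = 10*log10(9.309e9) = 99.7 dB

99.7 dB


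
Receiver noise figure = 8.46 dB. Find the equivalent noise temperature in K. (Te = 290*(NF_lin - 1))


NF_lin = 10^(8.46/10) = 7.014553
Te = 290 * (7.014553 - 1) = 1744.2 K

1744.2 K


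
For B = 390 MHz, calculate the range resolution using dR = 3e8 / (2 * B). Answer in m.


dR = 3e8 / (2 * 390000000.0) = 0.38 m

0.38 m


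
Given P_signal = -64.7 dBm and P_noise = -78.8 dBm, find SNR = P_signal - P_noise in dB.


SNR = -64.7 - (-78.8) = 14.1 dB

14.1 dB


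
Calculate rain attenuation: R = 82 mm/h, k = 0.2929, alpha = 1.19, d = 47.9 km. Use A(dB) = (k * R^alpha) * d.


gamma = 0.2929 * 82^1.19 = 55.482734 dB/km
A = 55.482734 * 47.9 = 2657.62 dB

2657.62 dB


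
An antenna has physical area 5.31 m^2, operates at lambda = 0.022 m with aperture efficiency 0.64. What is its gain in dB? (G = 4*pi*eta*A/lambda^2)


G_linear = 4*pi*0.64*5.31/0.022^2 = 88234.62
G_dB = 10*log10(88234.62) = 49.5 dB

49.5 dB


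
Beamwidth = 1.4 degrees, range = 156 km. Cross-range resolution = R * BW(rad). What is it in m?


BW_rad = 0.02443461
CR = 156000 * 0.02443461 = 3811.8 m

3811.8 m


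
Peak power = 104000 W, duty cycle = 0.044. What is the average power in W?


P_avg = 104000 * 0.044 = 4576.0 W

4576.0 W


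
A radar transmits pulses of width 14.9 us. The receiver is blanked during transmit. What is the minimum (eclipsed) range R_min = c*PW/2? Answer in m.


R_min = 3e8 * 14.9e-6 / 2 = 2235.0 m

2235.0 m


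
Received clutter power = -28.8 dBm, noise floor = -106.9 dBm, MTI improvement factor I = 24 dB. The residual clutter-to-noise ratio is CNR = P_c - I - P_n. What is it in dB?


CNR = -28.8 - 24 - (-106.9) = 54.1 dB

54.1 dB


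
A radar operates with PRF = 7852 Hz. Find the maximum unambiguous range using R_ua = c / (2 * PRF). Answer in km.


R_ua = 3e8 / (2 * 7852) = 19103.4 m = 19.1 km

19.1 km


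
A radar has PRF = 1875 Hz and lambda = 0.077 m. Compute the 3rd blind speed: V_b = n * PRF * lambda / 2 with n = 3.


V_blind = 3 * 1875 * 0.077 / 2 = 216.6 m/s

216.6 m/s


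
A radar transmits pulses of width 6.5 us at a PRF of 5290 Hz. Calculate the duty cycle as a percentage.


DC = 6.5e-6 * 5290 * 100 = 3.44%

3.44%


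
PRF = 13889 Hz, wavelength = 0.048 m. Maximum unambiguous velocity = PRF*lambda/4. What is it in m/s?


V_ua = 13889 * 0.048 / 4 = 166.7 m/s

166.7 m/s


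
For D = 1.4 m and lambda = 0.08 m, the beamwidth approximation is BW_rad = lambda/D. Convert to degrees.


BW_rad = 0.08 / 1.4 = 0.057143
BW_deg = 3.27 degrees

3.27 degrees


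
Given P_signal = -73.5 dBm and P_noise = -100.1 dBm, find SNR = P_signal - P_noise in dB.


SNR = -73.5 - (-100.1) = 26.6 dB

26.6 dB


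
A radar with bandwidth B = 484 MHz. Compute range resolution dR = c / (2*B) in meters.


dR = 3e8 / (2 * 484000000.0) = 0.31 m

0.31 m


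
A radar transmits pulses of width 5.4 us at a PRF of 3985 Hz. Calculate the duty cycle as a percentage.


DC = 5.4e-6 * 3985 * 100 = 2.15%

2.15%


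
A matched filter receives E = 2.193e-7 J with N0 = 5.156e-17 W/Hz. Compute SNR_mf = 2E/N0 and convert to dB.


SNR_lin = 2 * 2.193e-7 / 5.156e-17 = 8.507e9
SNR_dB = 10*log10(8.507e9) = 99.3 dB

99.3 dB


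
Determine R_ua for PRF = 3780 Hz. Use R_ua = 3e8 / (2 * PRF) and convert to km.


R_ua = 3e8 / (2 * 3780) = 39682.5 m = 39.7 km

39.7 km


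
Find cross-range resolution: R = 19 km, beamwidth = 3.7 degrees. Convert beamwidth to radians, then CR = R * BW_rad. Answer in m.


BW_rad = 0.064577182
CR = 19000 * 0.064577182 = 1227.0 m

1227.0 m


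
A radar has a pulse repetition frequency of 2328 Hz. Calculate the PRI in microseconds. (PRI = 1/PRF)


PRI = 1/2328 = 0.0004295533 s = 429.6 us

429.6 us


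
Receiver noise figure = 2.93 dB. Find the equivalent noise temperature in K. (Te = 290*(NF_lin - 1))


NF_lin = 10^(2.93/10) = 1.96336
Te = 290 * (1.96336 - 1) = 279.4 K

279.4 K


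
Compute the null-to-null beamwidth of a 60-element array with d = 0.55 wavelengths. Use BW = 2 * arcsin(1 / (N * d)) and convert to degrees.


1/(N*d) = 1/(60*0.55) = 0.030303
BW = 2*arcsin(0.030303) = 3.5 degrees

3.5 degrees


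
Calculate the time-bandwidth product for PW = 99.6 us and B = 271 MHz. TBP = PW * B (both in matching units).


TBP = 99.6 * 271 = 26991.6

26991.6


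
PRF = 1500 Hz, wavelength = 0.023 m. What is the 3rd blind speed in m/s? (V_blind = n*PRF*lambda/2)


V_blind = 3 * 1500 * 0.023 / 2 = 51.8 m/s

51.8 m/s


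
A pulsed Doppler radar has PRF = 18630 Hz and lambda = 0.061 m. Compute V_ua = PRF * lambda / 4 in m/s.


V_ua = 18630 * 0.061 / 4 = 284.1 m/s

284.1 m/s


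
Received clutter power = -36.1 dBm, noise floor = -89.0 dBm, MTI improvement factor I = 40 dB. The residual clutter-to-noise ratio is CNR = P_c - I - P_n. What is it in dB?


CNR = -36.1 - 40 - (-89.0) = 12.9 dB

12.9 dB


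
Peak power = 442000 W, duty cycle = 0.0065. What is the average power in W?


P_avg = 442000 * 0.0065 = 2873.0 W

2873.0 W


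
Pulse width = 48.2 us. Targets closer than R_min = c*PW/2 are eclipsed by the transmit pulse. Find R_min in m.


R_min = 3e8 * 48.2e-6 / 2 = 7230.0 m

7230.0 m


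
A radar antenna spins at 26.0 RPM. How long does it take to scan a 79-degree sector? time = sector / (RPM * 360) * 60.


t = 79 / (26.0 * 360) * 60 = 0.51 s

0.51 s


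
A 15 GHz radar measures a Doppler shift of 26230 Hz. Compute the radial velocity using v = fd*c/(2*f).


v = 26230 * 3e8 / (2 * 15000000000.0) = 262.3 m/s

262.3 m/s


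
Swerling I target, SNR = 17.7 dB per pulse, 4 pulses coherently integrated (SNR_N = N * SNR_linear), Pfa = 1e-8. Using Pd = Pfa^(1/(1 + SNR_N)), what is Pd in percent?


SNR_lin = 10^(17.7/10) = 58.88437
SNR_N = 4 * 58.88437 = 235.53748
1/(1 + SNR_N) = 1/236.53748 = 0.0042277
Pd = (1e-8)^0.0042277 = 0.92508
Pd = 92.5%

92.5%


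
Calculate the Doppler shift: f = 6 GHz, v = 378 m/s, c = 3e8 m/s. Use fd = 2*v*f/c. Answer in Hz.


fd = 2 * 378 * 6000000000.0 / 3e8 = 15120.0 Hz

15120.0 Hz


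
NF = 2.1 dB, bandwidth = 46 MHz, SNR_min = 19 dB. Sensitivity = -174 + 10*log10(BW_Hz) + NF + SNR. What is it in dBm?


10*log10(46000000.0) = 76.63
S = -174 + 76.63 + 2.1 + 19 = -76.3 dBm

-76.3 dBm


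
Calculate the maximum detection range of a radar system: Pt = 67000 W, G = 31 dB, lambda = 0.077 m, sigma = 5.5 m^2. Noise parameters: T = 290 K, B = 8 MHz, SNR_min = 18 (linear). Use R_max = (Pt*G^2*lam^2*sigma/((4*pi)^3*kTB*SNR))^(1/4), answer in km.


G_lin = 10^(31/10) = 1258.925412
R^4 = 67000 * 1258.925412^2 * 0.077^2 * 5.5 / ((4*pi)^3 * 1.38e-23 * 290 * 8000000.0 * 18)
R^4 = 3.02796e18 m^4
R_max = (3.02796e18)^(1/4) = 41714.5 m = 41.7 km

41.7 km


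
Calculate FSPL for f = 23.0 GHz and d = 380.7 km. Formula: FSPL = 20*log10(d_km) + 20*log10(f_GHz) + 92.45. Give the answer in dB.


20*log10(380.7) = 51.61
20*log10(23.0) = 27.23
FSPL = 171.3 dB

171.3 dB


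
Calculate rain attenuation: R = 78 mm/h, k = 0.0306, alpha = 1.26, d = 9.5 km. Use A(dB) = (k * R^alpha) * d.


gamma = 0.0306 * 78^1.26 = 7.409018 dB/km
A = 7.409018 * 9.5 = 70.39 dB

70.39 dB


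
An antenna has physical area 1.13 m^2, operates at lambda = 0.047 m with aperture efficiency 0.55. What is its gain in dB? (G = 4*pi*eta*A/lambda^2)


G_linear = 4*pi*0.55*1.13/0.047^2 = 3535.54
G_dB = 10*log10(3535.54) = 35.5 dB

35.5 dB


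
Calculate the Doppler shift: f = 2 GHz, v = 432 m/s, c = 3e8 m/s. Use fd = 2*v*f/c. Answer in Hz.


fd = 2 * 432 * 2000000000.0 / 3e8 = 5760.0 Hz

5760.0 Hz


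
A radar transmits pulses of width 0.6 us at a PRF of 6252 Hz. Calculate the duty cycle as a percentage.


DC = 0.6e-6 * 6252 * 100 = 0.38%

0.38%


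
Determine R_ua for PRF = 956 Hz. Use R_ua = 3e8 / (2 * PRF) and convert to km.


R_ua = 3e8 / (2 * 956) = 156903.8 m = 156.9 km

156.9 km


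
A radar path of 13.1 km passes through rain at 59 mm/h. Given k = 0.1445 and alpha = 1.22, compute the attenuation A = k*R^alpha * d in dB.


gamma = 0.1445 * 59^1.22 = 20.90775 dB/km
A = 20.90775 * 13.1 = 273.89 dB

273.89 dB


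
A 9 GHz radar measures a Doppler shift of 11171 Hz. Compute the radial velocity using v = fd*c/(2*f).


v = 11171 * 3e8 / (2 * 9000000000.0) = 186.2 m/s

186.2 m/s


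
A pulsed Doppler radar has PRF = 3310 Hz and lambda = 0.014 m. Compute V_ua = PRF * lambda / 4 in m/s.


V_ua = 3310 * 0.014 / 4 = 11.6 m/s

11.6 m/s


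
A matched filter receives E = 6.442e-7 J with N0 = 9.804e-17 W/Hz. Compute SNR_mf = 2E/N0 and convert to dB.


SNR_lin = 2 * 6.442e-7 / 9.804e-17 = 1.314e10
SNR_dB = 10*log10(1.314e10) = 101.2 dB

101.2 dB


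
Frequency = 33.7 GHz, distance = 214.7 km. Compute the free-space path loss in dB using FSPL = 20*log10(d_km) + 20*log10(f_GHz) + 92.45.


20*log10(214.7) = 46.64
20*log10(33.7) = 30.55
FSPL = 169.6 dB

169.6 dB


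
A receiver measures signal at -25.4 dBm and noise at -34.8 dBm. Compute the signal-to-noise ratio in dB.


SNR = -25.4 - (-34.8) = 9.4 dB

9.4 dB


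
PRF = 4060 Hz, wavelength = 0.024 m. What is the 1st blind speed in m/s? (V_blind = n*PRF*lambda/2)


V_blind = 1 * 4060 * 0.024 / 2 = 48.7 m/s

48.7 m/s


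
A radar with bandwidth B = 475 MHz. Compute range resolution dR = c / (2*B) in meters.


dR = 3e8 / (2 * 475000000.0) = 0.32 m

0.32 m


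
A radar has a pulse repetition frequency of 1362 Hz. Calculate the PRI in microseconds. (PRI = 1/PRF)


PRI = 1/1362 = 0.0007342144 s = 734.2 us

734.2 us


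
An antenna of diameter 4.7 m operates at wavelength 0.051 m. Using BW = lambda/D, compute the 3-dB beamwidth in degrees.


BW_rad = 0.051 / 4.7 = 0.010851
BW_deg = 0.62 degrees

0.62 degrees


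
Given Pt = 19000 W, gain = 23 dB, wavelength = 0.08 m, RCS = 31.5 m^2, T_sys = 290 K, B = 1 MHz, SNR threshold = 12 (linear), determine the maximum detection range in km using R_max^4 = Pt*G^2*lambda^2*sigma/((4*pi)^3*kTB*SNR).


G_lin = 10^(23/10) = 199.526231
R^4 = 19000 * 199.526231^2 * 0.08^2 * 31.5 / ((4*pi)^3 * 1.38e-23 * 290 * 1000000.0 * 12)
R^4 = 1.60013e18 m^4
R_max = (1.60013e18)^(1/4) = 35566.3 m = 35.6 km

35.6 km


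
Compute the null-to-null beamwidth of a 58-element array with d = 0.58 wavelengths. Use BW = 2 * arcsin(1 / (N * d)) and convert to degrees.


1/(N*d) = 1/(58*0.58) = 0.029727
BW = 2*arcsin(0.029727) = 3.4 degrees

3.4 degrees


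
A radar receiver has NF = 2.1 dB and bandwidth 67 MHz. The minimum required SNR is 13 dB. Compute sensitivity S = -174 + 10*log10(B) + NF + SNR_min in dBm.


10*log10(67000000.0) = 78.26
S = -174 + 78.26 + 2.1 + 13 = -80.6 dBm

-80.6 dBm


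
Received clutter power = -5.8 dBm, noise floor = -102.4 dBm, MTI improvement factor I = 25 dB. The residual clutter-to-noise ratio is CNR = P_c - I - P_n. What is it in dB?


CNR = -5.8 - 25 - (-102.4) = 71.6 dB

71.6 dB


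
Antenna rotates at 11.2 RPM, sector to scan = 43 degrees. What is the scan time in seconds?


t = 43 / (11.2 * 360) * 60 = 0.64 s

0.64 s


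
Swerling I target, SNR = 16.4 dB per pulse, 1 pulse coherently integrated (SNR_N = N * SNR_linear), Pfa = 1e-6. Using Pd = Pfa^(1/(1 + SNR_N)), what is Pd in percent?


SNR_lin = 10^(16.4/10) = 43.65158
SNR_N = 1 * 43.65158 = 43.65158
1/(1 + SNR_N) = 1/44.65158 = 0.0223956
Pd = (1e-6)^0.0223956 = 0.73388
Pd = 73.4%

73.4%


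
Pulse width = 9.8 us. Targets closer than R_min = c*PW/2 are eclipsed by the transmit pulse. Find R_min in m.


R_min = 3e8 * 9.8e-6 / 2 = 1470.0 m

1470.0 m


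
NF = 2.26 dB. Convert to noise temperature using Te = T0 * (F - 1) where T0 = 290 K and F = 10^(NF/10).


NF_lin = 10^(2.26/10) = 1.682674
Te = 290 * (1.682674 - 1) = 198.0 K

198.0 K


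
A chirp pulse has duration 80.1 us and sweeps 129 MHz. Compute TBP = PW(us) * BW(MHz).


TBP = 80.1 * 129 = 10332.9

10332.9


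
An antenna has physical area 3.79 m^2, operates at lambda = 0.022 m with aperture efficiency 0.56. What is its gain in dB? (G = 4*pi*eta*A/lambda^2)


G_linear = 4*pi*0.56*3.79/0.022^2 = 55105.09
G_dB = 10*log10(55105.09) = 47.4 dB

47.4 dB


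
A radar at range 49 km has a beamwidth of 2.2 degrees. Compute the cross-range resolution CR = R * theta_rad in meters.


BW_rad = 0.038397244
CR = 49000 * 0.038397244 = 1881.5 m

1881.5 m


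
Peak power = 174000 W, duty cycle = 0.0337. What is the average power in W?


P_avg = 174000 * 0.0337 = 5863.8 W

5863.8 W


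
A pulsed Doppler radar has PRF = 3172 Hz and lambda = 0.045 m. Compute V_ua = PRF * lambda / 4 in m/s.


V_ua = 3172 * 0.045 / 4 = 35.7 m/s

35.7 m/s


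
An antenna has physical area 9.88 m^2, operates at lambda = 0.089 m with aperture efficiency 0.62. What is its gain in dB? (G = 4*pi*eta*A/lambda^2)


G_linear = 4*pi*0.62*9.88/0.089^2 = 9718.04
G_dB = 10*log10(9718.04) = 39.9 dB

39.9 dB


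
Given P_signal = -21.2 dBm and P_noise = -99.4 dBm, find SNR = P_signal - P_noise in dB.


SNR = -21.2 - (-99.4) = 78.2 dB

78.2 dB


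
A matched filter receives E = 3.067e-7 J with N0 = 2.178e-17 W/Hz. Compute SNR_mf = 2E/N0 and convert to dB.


SNR_lin = 2 * 3.067e-7 / 2.178e-17 = 2.816e10
SNR_dB = 10*log10(2.816e10) = 104.5 dB

104.5 dB


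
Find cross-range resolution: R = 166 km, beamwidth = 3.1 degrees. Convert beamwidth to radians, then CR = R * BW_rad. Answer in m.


BW_rad = 0.054105207
CR = 166000 * 0.054105207 = 8981.5 m

8981.5 m


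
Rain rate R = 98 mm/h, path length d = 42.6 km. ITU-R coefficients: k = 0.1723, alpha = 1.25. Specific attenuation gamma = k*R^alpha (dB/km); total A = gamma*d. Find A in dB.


gamma = 0.1723 * 98^1.25 = 53.127316 dB/km
A = 53.127316 * 42.6 = 2263.22 dB

2263.22 dB


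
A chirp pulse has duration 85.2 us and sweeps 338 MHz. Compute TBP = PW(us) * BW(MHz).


TBP = 85.2 * 338 = 28797.6

28797.6


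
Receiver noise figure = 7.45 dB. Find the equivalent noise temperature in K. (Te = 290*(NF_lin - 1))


NF_lin = 10^(7.45/10) = 5.559043
Te = 290 * (5.559043 - 1) = 1322.1 K

1322.1 K


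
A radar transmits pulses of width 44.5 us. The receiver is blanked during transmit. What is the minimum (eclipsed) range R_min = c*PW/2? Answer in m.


R_min = 3e8 * 44.5e-6 / 2 = 6675.0 m

6675.0 m


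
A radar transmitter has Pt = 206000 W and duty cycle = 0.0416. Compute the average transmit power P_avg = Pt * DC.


P_avg = 206000 * 0.0416 = 8569.6 W

8569.6 W


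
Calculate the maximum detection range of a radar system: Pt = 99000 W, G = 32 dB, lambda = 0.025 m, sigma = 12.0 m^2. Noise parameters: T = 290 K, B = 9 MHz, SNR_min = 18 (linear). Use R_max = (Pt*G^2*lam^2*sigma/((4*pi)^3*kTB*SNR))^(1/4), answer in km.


G_lin = 10^(32/10) = 1584.893192
R^4 = 99000 * 1584.893192^2 * 0.025^2 * 12.0 / ((4*pi)^3 * 1.38e-23 * 290 * 9000000.0 * 18)
R^4 = 1.44969e18 m^4
R_max = (1.44969e18)^(1/4) = 34699.1 m = 34.7 km

34.7 km


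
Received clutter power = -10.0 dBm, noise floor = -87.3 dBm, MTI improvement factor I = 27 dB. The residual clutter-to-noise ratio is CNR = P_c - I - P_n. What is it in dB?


CNR = -10.0 - 27 - (-87.3) = 50.3 dB

50.3 dB


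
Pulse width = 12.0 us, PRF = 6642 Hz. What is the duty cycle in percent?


DC = 12.0e-6 * 6642 * 100 = 7.97%

7.97%


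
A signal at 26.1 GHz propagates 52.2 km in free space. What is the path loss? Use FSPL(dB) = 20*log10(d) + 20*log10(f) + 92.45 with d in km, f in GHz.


20*log10(52.2) = 34.35
20*log10(26.1) = 28.33
FSPL = 155.1 dB

155.1 dB


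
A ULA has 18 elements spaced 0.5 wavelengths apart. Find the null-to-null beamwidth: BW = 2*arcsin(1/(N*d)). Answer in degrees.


1/(N*d) = 1/(18*0.5) = 0.111111
BW = 2*arcsin(0.111111) = 12.8 degrees

12.8 degrees


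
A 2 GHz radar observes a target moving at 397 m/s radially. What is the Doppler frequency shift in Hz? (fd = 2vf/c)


fd = 2 * 397 * 2000000000.0 / 3e8 = 5293.3 Hz

5293.3 Hz


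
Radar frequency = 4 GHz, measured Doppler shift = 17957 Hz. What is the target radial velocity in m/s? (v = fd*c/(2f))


v = 17957 * 3e8 / (2 * 4000000000.0) = 673.4 m/s

673.4 m/s


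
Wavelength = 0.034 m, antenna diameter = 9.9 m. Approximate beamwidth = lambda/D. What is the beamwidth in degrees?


BW_rad = 0.034 / 9.9 = 0.003434
BW_deg = 0.2 degrees

0.2 degrees


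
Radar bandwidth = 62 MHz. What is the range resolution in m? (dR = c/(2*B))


dR = 3e8 / (2 * 62000000.0) = 2.42 m

2.42 m


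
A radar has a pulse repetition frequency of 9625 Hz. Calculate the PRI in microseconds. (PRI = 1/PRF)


PRI = 1/9625 = 0.0001038961 s = 103.9 us

103.9 us


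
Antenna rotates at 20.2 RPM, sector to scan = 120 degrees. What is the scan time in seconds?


t = 120 / (20.2 * 360) * 60 = 0.99 s

0.99 s


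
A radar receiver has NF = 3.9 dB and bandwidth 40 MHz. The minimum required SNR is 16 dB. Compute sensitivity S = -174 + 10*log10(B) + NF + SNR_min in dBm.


10*log10(40000000.0) = 76.02
S = -174 + 76.02 + 3.9 + 16 = -78.1 dBm

-78.1 dBm


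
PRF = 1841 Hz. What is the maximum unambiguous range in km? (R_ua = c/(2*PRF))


R_ua = 3e8 / (2 * 1841) = 81477.5 m = 81.5 km

81.5 km


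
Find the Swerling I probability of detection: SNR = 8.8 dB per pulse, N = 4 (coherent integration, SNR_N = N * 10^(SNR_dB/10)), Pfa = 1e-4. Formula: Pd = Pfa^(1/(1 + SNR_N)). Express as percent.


SNR_lin = 10^(8.8/10) = 7.58578
SNR_N = 4 * 7.58578 = 30.34312
1/(1 + SNR_N) = 1/31.34312 = 0.0319049
Pd = (1e-4)^0.0319049 = 0.74538
Pd = 74.5%

74.5%


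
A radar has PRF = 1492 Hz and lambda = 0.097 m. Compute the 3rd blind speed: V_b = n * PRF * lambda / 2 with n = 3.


V_blind = 3 * 1492 * 0.097 / 2 = 217.1 m/s

217.1 m/s


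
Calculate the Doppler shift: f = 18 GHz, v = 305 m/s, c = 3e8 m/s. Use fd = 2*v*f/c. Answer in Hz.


fd = 2 * 305 * 18000000000.0 / 3e8 = 36600.0 Hz

36600.0 Hz


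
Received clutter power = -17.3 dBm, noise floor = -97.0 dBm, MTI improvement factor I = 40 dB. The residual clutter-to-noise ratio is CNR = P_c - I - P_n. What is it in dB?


CNR = -17.3 - 40 - (-97.0) = 39.7 dB

39.7 dB


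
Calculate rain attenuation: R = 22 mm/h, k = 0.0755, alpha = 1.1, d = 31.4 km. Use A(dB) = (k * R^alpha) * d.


gamma = 0.0755 * 22^1.1 = 2.262621 dB/km
A = 2.262621 * 31.4 = 71.05 dB

71.05 dB


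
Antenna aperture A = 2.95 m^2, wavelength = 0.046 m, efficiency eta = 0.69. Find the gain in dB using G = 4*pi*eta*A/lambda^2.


G_linear = 4*pi*0.69*2.95/0.046^2 = 12088.3
G_dB = 10*log10(12088.3) = 40.8 dB

40.8 dB


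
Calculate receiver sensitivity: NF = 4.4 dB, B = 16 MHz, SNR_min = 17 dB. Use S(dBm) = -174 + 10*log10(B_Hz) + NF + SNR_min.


10*log10(16000000.0) = 72.04
S = -174 + 72.04 + 4.4 + 17 = -80.6 dBm

-80.6 dBm


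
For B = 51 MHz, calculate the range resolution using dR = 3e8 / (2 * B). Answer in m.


dR = 3e8 / (2 * 51000000.0) = 2.94 m

2.94 m


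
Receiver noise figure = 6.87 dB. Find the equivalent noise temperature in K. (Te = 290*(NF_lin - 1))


NF_lin = 10^(6.87/10) = 4.864072
Te = 290 * (4.864072 - 1) = 1120.6 K

1120.6 K


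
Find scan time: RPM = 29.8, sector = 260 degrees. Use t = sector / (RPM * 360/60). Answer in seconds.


t = 260 / (29.8 * 360) * 60 = 1.45 s

1.45 s


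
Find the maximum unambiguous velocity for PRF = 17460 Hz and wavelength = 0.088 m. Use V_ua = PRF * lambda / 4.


V_ua = 17460 * 0.088 / 4 = 384.1 m/s

384.1 m/s


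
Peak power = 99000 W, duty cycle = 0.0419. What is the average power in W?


P_avg = 99000 * 0.0419 = 4148.1 W

4148.1 W


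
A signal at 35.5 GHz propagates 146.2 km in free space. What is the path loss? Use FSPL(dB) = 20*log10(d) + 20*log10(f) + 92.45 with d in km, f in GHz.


20*log10(146.2) = 43.3
20*log10(35.5) = 31.0
FSPL = 166.8 dB

166.8 dB


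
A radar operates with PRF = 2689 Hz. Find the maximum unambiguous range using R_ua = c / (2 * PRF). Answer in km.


R_ua = 3e8 / (2 * 2689) = 55782.8 m = 55.8 km

55.8 km


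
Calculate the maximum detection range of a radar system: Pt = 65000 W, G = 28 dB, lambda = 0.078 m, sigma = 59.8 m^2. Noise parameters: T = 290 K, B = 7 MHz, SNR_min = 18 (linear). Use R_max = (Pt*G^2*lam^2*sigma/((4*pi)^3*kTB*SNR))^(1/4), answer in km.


G_lin = 10^(28/10) = 630.957344
R^4 = 65000 * 630.957344^2 * 0.078^2 * 59.8 / ((4*pi)^3 * 1.38e-23 * 290 * 7000000.0 * 18)
R^4 = 9.40863e18 m^4
R_max = (9.40863e18)^(1/4) = 55383.7 m = 55.4 km

55.4 km


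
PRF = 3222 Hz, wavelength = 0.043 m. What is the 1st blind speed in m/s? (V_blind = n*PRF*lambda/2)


V_blind = 1 * 3222 * 0.043 / 2 = 69.3 m/s

69.3 m/s


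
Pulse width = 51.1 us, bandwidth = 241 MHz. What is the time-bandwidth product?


TBP = 51.1 * 241 = 12315.1

12315.1


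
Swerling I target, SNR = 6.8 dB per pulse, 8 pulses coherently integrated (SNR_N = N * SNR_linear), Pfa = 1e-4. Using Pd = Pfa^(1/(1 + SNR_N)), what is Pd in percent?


SNR_lin = 10^(6.8/10) = 4.7863
SNR_N = 8 * 4.7863 = 38.2904
1/(1 + SNR_N) = 1/39.2904 = 0.0254515
Pd = (1e-4)^0.0254515 = 0.79103
Pd = 79.1%

79.1%


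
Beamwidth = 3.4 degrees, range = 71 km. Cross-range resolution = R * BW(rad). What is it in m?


BW_rad = 0.059341195
CR = 71000 * 0.059341195 = 4213.2 m

4213.2 m


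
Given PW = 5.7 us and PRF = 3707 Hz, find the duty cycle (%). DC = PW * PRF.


DC = 5.7e-6 * 3707 * 100 = 2.11%

2.11%


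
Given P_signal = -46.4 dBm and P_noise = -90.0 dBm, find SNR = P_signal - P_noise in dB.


SNR = -46.4 - (-90.0) = 43.6 dB

43.6 dB


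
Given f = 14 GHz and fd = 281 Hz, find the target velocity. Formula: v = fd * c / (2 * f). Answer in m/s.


v = 281 * 3e8 / (2 * 14000000000.0) = 3.0 m/s

3.0 m/s


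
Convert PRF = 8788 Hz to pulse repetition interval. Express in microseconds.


PRI = 1/8788 = 0.0001137915 s = 113.8 us

113.8 us


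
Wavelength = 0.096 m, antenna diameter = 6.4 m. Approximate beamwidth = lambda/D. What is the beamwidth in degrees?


BW_rad = 0.096 / 6.4 = 0.015
BW_deg = 0.86 degrees

0.86 degrees


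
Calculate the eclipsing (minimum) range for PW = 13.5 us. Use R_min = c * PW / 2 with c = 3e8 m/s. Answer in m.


R_min = 3e8 * 13.5e-6 / 2 = 2025.0 m

2025.0 m


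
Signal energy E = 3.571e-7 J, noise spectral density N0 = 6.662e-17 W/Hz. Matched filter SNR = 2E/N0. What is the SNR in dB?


SNR_lin = 2 * 3.571e-7 / 6.662e-17 = 1.072e10
SNR_dB = 10*log10(1.072e10) = 100.3 dB

100.3 dB


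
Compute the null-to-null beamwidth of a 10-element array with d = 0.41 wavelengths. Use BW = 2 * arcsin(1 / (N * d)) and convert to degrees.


1/(N*d) = 1/(10*0.41) = 0.243902
BW = 2*arcsin(0.243902) = 28.2 degrees

28.2 degrees


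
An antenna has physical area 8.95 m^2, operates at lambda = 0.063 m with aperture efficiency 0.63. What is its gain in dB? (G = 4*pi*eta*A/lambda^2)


G_linear = 4*pi*0.63*8.95/0.063^2 = 17852.22
G_dB = 10*log10(17852.22) = 42.5 dB

42.5 dB


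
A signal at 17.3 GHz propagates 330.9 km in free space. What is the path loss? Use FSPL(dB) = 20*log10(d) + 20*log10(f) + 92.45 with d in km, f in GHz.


20*log10(330.9) = 50.39
20*log10(17.3) = 24.76
FSPL = 167.6 dB

167.6 dB


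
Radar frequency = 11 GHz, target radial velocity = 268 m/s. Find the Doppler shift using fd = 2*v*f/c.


fd = 2 * 268 * 11000000000.0 / 3e8 = 19653.3 Hz

19653.3 Hz


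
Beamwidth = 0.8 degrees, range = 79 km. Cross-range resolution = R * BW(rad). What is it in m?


BW_rad = 0.013962634
CR = 79000 * 0.013962634 = 1103.0 m

1103.0 m


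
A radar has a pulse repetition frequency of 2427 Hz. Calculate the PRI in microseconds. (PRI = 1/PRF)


PRI = 1/2427 = 0.0004120313 s = 412.0 us

412.0 us


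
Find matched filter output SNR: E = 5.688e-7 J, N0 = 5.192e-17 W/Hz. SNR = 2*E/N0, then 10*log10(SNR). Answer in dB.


SNR_lin = 2 * 5.688e-7 / 5.192e-17 = 2.191e10
SNR_dB = 10*log10(2.191e10) = 103.4 dB

103.4 dB


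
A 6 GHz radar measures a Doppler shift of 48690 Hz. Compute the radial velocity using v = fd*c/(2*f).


v = 48690 * 3e8 / (2 * 6000000000.0) = 1217.3 m/s

1217.3 m/s


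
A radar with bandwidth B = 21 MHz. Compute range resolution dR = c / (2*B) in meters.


dR = 3e8 / (2 * 21000000.0) = 7.14 m

7.14 m


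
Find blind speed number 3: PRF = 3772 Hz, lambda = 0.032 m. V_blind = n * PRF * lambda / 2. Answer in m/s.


V_blind = 3 * 3772 * 0.032 / 2 = 181.1 m/s

181.1 m/s


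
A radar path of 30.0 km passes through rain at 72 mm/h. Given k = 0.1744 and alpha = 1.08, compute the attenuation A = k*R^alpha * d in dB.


gamma = 0.1744 * 72^1.08 = 17.679321 dB/km
A = 17.679321 * 30.0 = 530.38 dB

530.38 dB


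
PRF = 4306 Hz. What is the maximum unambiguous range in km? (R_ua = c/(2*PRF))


R_ua = 3e8 / (2 * 4306) = 34835.1 m = 34.8 km

34.8 km


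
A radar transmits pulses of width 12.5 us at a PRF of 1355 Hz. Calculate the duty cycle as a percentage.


DC = 12.5e-6 * 1355 * 100 = 1.69%

1.69%


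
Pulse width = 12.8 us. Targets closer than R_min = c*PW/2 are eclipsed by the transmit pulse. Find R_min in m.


R_min = 3e8 * 12.8e-6 / 2 = 1920.0 m

1920.0 m


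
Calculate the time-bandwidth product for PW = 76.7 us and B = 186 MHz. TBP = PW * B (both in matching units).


TBP = 76.7 * 186 = 14266.2

14266.2


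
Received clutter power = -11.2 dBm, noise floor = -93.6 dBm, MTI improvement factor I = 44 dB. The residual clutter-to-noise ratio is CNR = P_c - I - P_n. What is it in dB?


CNR = -11.2 - 44 - (-93.6) = 38.4 dB

38.4 dB


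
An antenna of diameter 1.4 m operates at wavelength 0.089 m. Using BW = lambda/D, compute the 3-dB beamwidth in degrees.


BW_rad = 0.089 / 1.4 = 0.063571
BW_deg = 3.64 degrees

3.64 degrees


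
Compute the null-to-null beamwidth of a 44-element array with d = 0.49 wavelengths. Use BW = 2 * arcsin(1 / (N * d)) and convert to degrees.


1/(N*d) = 1/(44*0.49) = 0.046382
BW = 2*arcsin(0.046382) = 5.3 degrees

5.3 degrees


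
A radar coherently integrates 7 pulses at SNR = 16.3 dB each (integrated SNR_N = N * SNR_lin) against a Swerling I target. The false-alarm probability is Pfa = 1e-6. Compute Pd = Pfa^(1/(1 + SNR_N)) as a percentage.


SNR_lin = 10^(16.3/10) = 42.65795
SNR_N = 7 * 42.65795 = 298.60565
1/(1 + SNR_N) = 1/299.60565 = 0.0033377
Pd = (1e-6)^0.0033377 = 0.95493
Pd = 95.5%

95.5%


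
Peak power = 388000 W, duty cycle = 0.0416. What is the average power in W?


P_avg = 388000 * 0.0416 = 16140.8 W

16140.8 W


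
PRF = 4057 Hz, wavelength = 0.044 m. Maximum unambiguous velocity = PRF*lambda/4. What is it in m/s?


V_ua = 4057 * 0.044 / 4 = 44.6 m/s

44.6 m/s


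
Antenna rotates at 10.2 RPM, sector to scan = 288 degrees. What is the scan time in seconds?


t = 288 / (10.2 * 360) * 60 = 4.71 s

4.71 s


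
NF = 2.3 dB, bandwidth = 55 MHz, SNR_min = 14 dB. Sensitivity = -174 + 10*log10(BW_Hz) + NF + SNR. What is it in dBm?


10*log10(55000000.0) = 77.4
S = -174 + 77.4 + 2.3 + 14 = -80.3 dBm

-80.3 dBm
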